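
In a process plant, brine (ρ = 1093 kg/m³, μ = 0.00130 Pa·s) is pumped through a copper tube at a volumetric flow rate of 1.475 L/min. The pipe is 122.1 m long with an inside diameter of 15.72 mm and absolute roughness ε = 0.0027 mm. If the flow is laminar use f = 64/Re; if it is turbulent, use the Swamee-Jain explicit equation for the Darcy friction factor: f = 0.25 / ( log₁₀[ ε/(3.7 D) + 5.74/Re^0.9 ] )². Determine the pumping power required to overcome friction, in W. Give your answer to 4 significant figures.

Q = 1.475 L/min = 1.475/60000 = 2.458e-05 m³/s.
Cross-sectional area A = πD²/4 = π(0.01572)²/4 = 0.0001941 m²; mean velocity V = Q/A = 2.458e-05/0.0001941 = 0.1267 m/s.
Reynolds number Re = ρVD/μ = 1093 · 0.1267 · 0.01572 / 0.0013 = 1674.
Re < 2300 → laminar flow, so f = 64/Re = 64/1674 = 0.03823 (the turbulent correlation is not needed).
Darcy-Weisbach: ΔP = f(L/D)(ρV²/2) = 0.03823·(122.1/0.01572)·(1093·0.1267²/2) = 0.03823·7767·8.768 = 2603 Pa.
Pumping power P = QΔP = 2.458e-05·2603 = 0.064002 W = 0.06400 W.

P ≈ 0.06400 W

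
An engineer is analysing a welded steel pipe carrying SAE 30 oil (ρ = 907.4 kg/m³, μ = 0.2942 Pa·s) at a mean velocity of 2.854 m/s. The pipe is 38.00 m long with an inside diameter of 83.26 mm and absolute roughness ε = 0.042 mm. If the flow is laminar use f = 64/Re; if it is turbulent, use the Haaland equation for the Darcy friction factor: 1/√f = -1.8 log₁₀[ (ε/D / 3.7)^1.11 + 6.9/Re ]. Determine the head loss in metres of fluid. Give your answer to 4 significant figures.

Reynolds number Re = ρVD/μ = 907.4 · 2.854 · 0.08326 / 0.294 = 732.9.
Re < 2300 → laminar flow, so f = 64/Re = 64/732.9 = 0.08732 (the turbulent correlation is not needed).
Darcy-Weisbach: ΔP = f(L/D)(ρV²/2) = 0.08732·(38/0.08326)·(907.4·2.854²/2) = 0.08732·456.4·3696 = 1.473e+05 Pa.
Head loss h_f = ΔP/(ρg) = 1.473e+05/(907.4·9.81) = 16.55 m.

h_f ≈ 16.55 m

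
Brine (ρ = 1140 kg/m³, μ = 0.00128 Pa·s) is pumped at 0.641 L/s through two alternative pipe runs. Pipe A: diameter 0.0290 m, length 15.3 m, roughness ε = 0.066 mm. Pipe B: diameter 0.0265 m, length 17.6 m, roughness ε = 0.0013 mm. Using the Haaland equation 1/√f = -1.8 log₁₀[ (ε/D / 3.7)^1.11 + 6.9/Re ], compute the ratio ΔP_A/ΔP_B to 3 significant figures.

Pipe A: V = Q/A = 0.000641/0.0006605 = 0.9704 m/s; Re = 2.506e+04; ε/D = 0.00228; Haaland → f = 0.02902; ΔP_A = f(L/D)(ρV²/2) = 8219 Pa.
Pipe B: V = Q/A = 0.000641/0.0005515 = 1.162 m/s; Re = 2.743e+04; ε/D = 4.91e-05; Haaland → f = 0.02391; ΔP_B = f(L/D)(ρV²/2) = 1.223e+04 Pa.
ΔP_A/ΔP_B = 8219/1.223e+04 = 0.672.

ΔP_A/ΔP_B ≈ 0.672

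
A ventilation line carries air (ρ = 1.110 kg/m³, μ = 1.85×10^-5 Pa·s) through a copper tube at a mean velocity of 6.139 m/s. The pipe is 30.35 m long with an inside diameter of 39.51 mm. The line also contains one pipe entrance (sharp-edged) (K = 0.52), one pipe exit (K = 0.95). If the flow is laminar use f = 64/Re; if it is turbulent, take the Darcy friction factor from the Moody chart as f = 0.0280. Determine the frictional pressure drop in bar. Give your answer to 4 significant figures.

Reynolds number Re = ρVD/μ = 1.11 · 6.139 · 0.03951 / 1.85e-05 = 1.455e+04.
Re > 4000 → turbulent; use the Moody-chart value f = 0.0280.
Total minor-loss coefficient ΣK = 1·0.52 + 1·0.95 = 1.47.
ΔP = [f·L/D + ΣK]·(ρV²/2) = [0.028·30.35/0.03951 + 1.47]·(1.11·6.139²/2) = [21.51 + 1.47]·20.92 = 480.6 Pa.
ΔP = 480.6 Pa = 0.004806 bar.

ΔP ≈ 0.004806 bar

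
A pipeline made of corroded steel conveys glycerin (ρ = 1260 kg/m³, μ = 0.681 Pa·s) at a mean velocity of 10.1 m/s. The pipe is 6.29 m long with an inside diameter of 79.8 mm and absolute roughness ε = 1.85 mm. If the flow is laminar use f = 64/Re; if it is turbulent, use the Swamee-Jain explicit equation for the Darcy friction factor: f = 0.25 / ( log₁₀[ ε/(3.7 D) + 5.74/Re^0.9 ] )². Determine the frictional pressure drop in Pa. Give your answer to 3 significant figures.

Reynolds number Re = ρVD/μ = 1260 · 10.1 · 0.0798 / 0.681 = 1491.
Re < 2300 → laminar flow, so f = 64/Re = 64/1491 = 0.04292 (the turbulent correlation is not needed).
Darcy-Weisbach: ΔP = f(L/D)(ρV²/2) = 0.04292·(6.29/0.0798)·(1260·10.1²/2) = 0.04292·78.82·6.427e+04 = 2.174e+05 Pa.

ΔP ≈ 217000 Pa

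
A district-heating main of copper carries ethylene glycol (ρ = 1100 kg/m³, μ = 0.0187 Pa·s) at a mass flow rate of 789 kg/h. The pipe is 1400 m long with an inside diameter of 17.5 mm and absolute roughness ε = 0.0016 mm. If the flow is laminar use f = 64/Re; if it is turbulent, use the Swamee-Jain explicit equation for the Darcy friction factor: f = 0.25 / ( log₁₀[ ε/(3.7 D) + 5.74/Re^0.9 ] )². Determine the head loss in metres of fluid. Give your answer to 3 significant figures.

ṁ = 789 kg/h = 789/3600 = 0.2192 kg/s.
A = πD²/4 = π(0.0175)²/4 = 0.0002405 m²; mean velocity V = ṁ/(ρA) = 0.2192/(1100 · 0.0002405) = 0.8284 m/s.
Reynolds number Re = ρVD/μ = 1100 · 0.8284 · 0.0175 / 0.0187 = 852.7.
Re < 2300 → laminar flow, so f = 64/Re = 64/852.7 = 0.07505 (the turbulent correlation is not needed).
Darcy-Weisbach: ΔP = f(L/D)(ρV²/2) = 0.07505·(1400/0.0175)·(1100·0.8284²/2) = 0.07505·8e+04·377.4 = 2.266e+06 Pa.
Head loss h_f = ΔP/(ρg) = 2.266e+06/(1100·9.81) = 210 m.

h_f ≈ 210 m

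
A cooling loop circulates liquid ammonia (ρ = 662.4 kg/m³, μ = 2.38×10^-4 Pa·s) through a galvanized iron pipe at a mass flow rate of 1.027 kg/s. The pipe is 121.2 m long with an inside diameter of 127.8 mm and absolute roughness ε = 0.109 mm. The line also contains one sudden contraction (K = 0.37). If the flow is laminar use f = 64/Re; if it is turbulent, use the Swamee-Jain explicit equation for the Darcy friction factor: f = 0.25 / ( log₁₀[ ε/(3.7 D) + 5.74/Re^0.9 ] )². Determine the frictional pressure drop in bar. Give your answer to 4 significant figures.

ΔP ≈ 0.001132 bar

A = πD²/4 = π(0.1278)²/4 = 0.01283 m²; mean velocity V = ṁ/(ρA) = 1.027/(662.4 · 0.01283) = 0.1209 m/s.
Reynolds number Re = ρVD/μ = 662.4 · 0.1209 · 0.1278 / 0.000238 = 4.299e+04.
Re > 4000 → turbulent. Relative roughness ε/D = 0.000109/0.1278 = 0.000853. Swamee-Jain: f = 0.25/(log₁₀[0.000853/3.7 + 5.74/4.299e+04^0.9])² = 0.25/(log₁₀[0.000231 + 0.000388])² = 0.25/(-3.209)² = 0.02428.
Total minor-loss coefficient ΣK = 1·0.37 = 0.37.
ΔP = [f·L/D + ΣK]·(ρV²/2) = [0.02428·121.2/0.1278 + 0.37]·(662.4·0.1209²/2) = [23.03 + 0.37]·4.838 = 113.2 Pa.
ΔP = 113.2 Pa = 0.001132 bar.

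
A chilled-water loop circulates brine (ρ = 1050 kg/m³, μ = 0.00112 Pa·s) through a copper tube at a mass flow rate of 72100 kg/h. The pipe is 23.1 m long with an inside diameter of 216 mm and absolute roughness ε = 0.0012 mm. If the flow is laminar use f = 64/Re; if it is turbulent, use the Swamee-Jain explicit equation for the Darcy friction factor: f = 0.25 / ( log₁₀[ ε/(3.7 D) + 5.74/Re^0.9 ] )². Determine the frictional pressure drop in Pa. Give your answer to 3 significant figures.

ṁ = 72100 kg/h = 72100/3600 = 20.03 kg/s.
A = πD²/4 = π(0.216)²/4 = 0.03664 m²; mean velocity V = ṁ/(ρA) = 20.03/(1050 · 0.03664) = 0.5205 m/s.
Reynolds number Re = ρVD/μ = 1050 · 0.5205 · 0.216 / 0.00112 = 1.054e+05.
Re > 4000 → turbulent. Relative roughness ε/D = 1.2e-06/0.216 = 5.56e-06. Swamee-Jain: f = 0.25/(log₁₀[5.56e-06/3.7 + 5.74/1.054e+05^0.9])² = 0.25/(log₁₀[1.5e-06 + 0.000173])² = 0.25/(-3.758)² = 0.0177.
Darcy-Weisbach: ΔP = f(L/D)(ρV²/2) = 0.0177·(23.1/0.216)·(1050·0.5205²/2) = 0.0177·106.9·142.2 = 269.3 Pa.

ΔP ≈ 269 Pa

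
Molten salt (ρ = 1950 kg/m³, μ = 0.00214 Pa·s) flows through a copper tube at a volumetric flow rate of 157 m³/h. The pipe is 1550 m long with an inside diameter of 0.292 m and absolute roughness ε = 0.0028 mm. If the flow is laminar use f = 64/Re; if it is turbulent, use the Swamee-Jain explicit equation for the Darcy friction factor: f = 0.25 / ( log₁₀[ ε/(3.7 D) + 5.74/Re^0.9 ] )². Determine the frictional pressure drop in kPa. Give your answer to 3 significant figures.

ΔP ≈ 35.2 kPa

Q = 157 m³/h = 157/3600 = 0.04361 m³/s.
Cross-sectional area A = πD²/4 = π(0.292)²/4 = 0.06697 m²; mean velocity V = Q/A = 0.04361/0.06697 = 0.6512 m/s.
Reynolds number Re = ρVD/μ = 1950 · 0.6512 · 0.292 / 0.00214 = 1.733e+05.
Re > 4000 → turbulent. Relative roughness ε/D = 2.8e-06/0.292 = 9.59e-06. Swamee-Jain: f = 0.25/(log₁₀[9.59e-06/3.7 + 5.74/1.733e+05^0.9])² = 0.25/(log₁₀[2.59e-06 + 0.000111])² = 0.25/(-3.946)² = 0.01606.
Darcy-Weisbach: ΔP = f(L/D)(ρV²/2) = 0.01606·(1550/0.292)·(1950·0.6512²/2) = 0.01606·5308·413.5 = 3.524e+04 Pa.
ΔP = 3.524e+04 Pa = 35.2 kPa.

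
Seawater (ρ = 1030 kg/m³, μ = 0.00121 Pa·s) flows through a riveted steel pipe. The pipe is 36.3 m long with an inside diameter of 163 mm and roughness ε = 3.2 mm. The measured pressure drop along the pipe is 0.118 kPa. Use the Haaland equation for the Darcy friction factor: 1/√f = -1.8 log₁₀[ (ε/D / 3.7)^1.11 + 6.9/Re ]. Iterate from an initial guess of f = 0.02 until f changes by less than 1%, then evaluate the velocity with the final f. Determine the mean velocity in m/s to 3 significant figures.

Rearranging Darcy-Weisbach: V = √(2·ΔP·D/(f·L·ρ)). With ε/D = 0.0032/0.163 = 0.0196, iterate starting from f = 0.02:
  f = 0.02 → V = √(2·118·0.163/(0.02·36.3·1030)) = 0.2268 m/s; Re = ρVD/μ = 3.147e+04; f → 0.04959
  f = 0.04959 → V = 0.144 m/s; Re = 1.999e+04; f → 0.05027
  f = 0.05027 → V = 0.1431 m/s; Re = 1.985e+04; f → 0.05028
Converged (Δf/f < 1%). With the final f = 0.05028: V = √(2·118·0.163/(0.05028·36.3·1030)) = 0.143 m/s.

V ≈ 0.143 m/s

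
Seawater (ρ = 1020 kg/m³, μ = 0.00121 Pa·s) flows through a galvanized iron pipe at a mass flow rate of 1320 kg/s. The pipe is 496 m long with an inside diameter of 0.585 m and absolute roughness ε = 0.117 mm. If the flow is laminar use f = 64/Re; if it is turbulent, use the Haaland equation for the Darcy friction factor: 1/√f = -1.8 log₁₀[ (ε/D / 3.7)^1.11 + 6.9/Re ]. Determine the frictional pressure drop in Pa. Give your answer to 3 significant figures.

ΔP ≈ 142000 Pa

A = πD²/4 = π(0.585)²/4 = 0.2688 m²; mean velocity V = ṁ/(ρA) = 1320/(1020 · 0.2688) = 4.815 m/s.
Reynolds number Re = ρVD/μ = 1020 · 4.815 · 0.585 / 0.00121 = 2.374e+06.
Re > 4000 → turbulent. Relative roughness ε/D = 0.000117/0.585 = 0.0002. Haaland: 1/√f = -1.8 log₁₀[(0.0002/3.7)^1.11 + 6.9/2.374e+06] = -1.8 log₁₀[1.83e-05 + 2.91e-06] = 8.411, so f = 0.01414.
Darcy-Weisbach: ΔP = f(L/D)(ρV²/2) = 0.01414·(496/0.585)·(1020·4.815²/2) = 0.01414·847.9·1.182e+04 = 1.417e+05 Pa.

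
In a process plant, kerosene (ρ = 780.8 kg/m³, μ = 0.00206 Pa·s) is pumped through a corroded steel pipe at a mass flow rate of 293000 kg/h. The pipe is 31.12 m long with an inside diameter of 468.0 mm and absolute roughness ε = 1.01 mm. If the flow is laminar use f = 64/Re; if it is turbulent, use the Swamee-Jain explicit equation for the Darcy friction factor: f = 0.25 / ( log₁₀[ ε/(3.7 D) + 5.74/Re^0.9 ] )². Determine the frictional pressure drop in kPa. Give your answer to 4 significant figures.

ṁ = 293000 kg/h = 293000/3600 = 81.39 kg/s.
A = πD²/4 = π(0.468)²/4 = 0.172 m²; mean velocity V = ṁ/(ρA) = 81.39/(780.8 · 0.172) = 0.606 m/s.
Reynolds number Re = ρVD/μ = 780.8 · 0.606 · 0.468 / 0.00206 = 1.075e+05.
Re > 4000 → turbulent. Relative roughness ε/D = 0.00101/0.468 = 0.00216. Swamee-Jain: f = 0.25/(log₁₀[0.00216/3.7 + 5.74/1.075e+05^0.9])² = 0.25/(log₁₀[0.000583 + 0.00017])² = 0.25/(-3.123)² = 0.02563.
Darcy-Weisbach: ΔP = f(L/D)(ρV²/2) = 0.02563·(31.12/0.468)·(780.8·0.606²/2) = 0.02563·66.5·143.3 = 244.3 Pa.
ΔP = 244.3 Pa = 0.2443 kPa.

ΔP ≈ 0.2443 kPa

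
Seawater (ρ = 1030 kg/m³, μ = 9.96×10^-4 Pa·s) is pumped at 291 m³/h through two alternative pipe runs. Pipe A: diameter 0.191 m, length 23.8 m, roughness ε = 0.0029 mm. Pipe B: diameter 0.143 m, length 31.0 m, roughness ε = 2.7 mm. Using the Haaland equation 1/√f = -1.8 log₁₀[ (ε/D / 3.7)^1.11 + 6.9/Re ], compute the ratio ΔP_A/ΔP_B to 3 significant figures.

Pipe A: V = Q/A = 0.08083/0.02865 = 2.821 m/s; Re = 5.572e+05; ε/D = 1.52e-05; Haaland → f = 0.013; ΔP_A = f(L/D)(ρV²/2) = 6642 Pa.
Pipe B: V = Q/A = 0.08083/0.01606 = 5.033 m/s; Re = 7.443e+05; ε/D = 0.0189; Haaland → f = 0.04773; ΔP_B = f(L/D)(ρV²/2) = 1.35e+05 Pa.
ΔP_A/ΔP_B = 6642/1.35e+05 = 0.0492.

ΔP_A/ΔP_B ≈ 0.0492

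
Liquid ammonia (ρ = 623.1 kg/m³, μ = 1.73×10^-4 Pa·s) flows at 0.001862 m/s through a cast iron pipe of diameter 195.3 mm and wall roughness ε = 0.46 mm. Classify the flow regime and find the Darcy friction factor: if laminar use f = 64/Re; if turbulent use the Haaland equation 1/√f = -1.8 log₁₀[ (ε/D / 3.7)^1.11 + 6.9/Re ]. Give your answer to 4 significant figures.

Re = ρVD/μ = 623.1·0.001862·0.1953/0.000173 = 1310.
Re < 2300 → laminar, so f = 64/Re = 0.04886 (roughness is irrelevant in laminar flow).

f ≈ 0.04886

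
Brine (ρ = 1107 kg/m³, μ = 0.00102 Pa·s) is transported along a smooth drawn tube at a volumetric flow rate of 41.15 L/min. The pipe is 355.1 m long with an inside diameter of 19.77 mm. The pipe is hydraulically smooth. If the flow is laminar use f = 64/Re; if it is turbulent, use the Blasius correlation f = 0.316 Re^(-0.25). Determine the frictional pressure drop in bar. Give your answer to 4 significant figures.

ΔP ≈ 10.60 bar

Q = 41.15 L/min = 41.15/60000 = 0.0006858 m³/s.
Cross-sectional area A = πD²/4 = π(0.01977)²/4 = 0.000307 m²; mean velocity V = Q/A = 0.0006858/0.000307 = 2.234 m/s.
Reynolds number Re = ρVD/μ = 1107 · 2.234 · 0.01977 / 0.00102 = 4.794e+04.
Re > 4000 → turbulent. Smooth-pipe (Blasius): f = 0.316 Re^(-0.25) = 0.316/(4.794e+04)^0.25 = 0.02136.
Darcy-Weisbach: ΔP = f(L/D)(ρV²/2) = 0.02136·(355.1/0.01977)·(1107·2.234²/2) = 0.02136·1.796e+04·2763 = 1.06e+06 Pa.
ΔP = 1.06e+06 Pa = 10.60 bar.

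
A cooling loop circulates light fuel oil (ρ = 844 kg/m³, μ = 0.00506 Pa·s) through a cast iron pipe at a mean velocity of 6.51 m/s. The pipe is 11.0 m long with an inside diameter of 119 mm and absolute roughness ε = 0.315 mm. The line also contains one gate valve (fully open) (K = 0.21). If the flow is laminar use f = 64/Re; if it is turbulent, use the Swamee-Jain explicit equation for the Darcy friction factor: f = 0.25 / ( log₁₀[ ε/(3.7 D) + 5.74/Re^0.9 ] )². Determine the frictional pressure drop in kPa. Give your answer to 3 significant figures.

ΔP ≈ 47.7 kPa

Reynolds number Re = ρVD/μ = 844 · 6.51 · 0.119 / 0.00506 = 1.292e+05.
Re > 4000 → turbulent. Relative roughness ε/D = 0.000315/0.119 = 0.00265. Swamee-Jain: f = 0.25/(log₁₀[0.00265/3.7 + 5.74/1.292e+05^0.9])² = 0.25/(log₁₀[0.000715 + 0.000144])² = 0.25/(-3.066)² = 0.0266.
Total minor-loss coefficient ΣK = 1·0.21 = 0.21.
ΔP = [f·L/D + ΣK]·(ρV²/2) = [0.0266·11/0.119 + 0.21]·(844·6.51²/2) = [2.459 + 0.21]·1.788e+04 = 4.773e+04 Pa.
ΔP = 4.773e+04 Pa = 47.7 kPa.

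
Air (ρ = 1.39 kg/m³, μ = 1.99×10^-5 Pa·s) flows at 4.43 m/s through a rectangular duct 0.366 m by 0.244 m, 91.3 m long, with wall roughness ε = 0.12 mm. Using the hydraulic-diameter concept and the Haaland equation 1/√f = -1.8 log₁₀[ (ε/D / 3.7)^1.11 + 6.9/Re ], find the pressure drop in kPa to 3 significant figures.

Hydraulic diameter D_h = 4A/P = 4·(0.366·0.244)/(2·(0.366+0.244)) = 0.3572/1.22 = 0.2928 m.
Re = ρVD_h/μ = 1.39·4.43·0.2928/1.99e-05 = 9.06e+04.
ε/D_h = 0.00012/0.2928 = 0.00041; Haaland gives 1/√f = -1.8 log₁₀[4.07e-05+7.62e-05] = 7.078, so f = 0.01996.
ΔP = f(L/D_h)(ρV²/2) = 0.01996·91.3/0.2928·13.64 = 84.88 Pa.
ΔP = 0.0849 kPa.

ΔP ≈ 0.0849 kPa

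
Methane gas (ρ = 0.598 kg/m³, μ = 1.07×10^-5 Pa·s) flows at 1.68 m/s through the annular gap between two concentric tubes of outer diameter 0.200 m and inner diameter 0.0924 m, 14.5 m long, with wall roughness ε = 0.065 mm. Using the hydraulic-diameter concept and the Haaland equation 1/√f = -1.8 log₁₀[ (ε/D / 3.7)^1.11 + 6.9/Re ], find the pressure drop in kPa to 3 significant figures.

ΔP ≈ 0.00359 kPa

Hydraulic diameter D_h = 4A/P = D_o - D_i = 0.2 - 0.0924 = 0.1076 m.
Re = ρVD_h/μ = 0.598·1.68·0.1076/1.07e-05 = 1.01e+04.
ε/D_h = 6.5e-05/0.1076 = 0.000604; Haaland gives 1/√f = -1.8 log₁₀[6.26e-05+0.000683] = 5.63, so f = 0.03155.
ΔP = f(L/D_h)(ρV²/2) = 0.03155·14.5/0.1076·0.8439 = 3.588 Pa.
ΔP = 0.00359 kPa.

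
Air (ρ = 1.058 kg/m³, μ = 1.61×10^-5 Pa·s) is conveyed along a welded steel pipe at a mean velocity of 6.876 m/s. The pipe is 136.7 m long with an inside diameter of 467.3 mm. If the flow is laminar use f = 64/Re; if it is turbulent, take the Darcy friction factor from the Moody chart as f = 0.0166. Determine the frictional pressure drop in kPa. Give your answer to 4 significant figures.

ΔP ≈ 0.1215 kPa

Reynolds number Re = ρVD/μ = 1.058 · 6.876 · 0.4673 / 1.61e-05 = 2.112e+05.
Re > 4000 → turbulent; use the Moody-chart value f = 0.0166.
Darcy-Weisbach: ΔP = f(L/D)(ρV²/2) = 0.0166·(136.7/0.4673)·(1.058·6.876²/2) = 0.0166·292.5·25.01 = 121.5 Pa.
ΔP = 121.5 Pa = 0.1215 kPa.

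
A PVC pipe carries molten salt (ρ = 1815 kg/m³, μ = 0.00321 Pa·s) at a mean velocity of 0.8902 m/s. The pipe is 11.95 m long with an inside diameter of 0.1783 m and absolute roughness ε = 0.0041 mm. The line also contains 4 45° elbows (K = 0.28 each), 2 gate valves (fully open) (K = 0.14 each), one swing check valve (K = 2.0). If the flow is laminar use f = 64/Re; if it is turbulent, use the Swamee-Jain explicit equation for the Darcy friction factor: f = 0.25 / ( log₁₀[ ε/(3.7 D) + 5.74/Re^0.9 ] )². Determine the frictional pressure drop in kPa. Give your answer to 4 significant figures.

ΔP ≈ 3.332 kPa

Reynolds number Re = ρVD/μ = 1815 · 0.8902 · 0.1783 / 0.00321 = 8.975e+04.
Re > 4000 → turbulent. Relative roughness ε/D = 4.1e-06/0.1783 = 2.3e-05. Swamee-Jain: f = 0.25/(log₁₀[2.3e-05/3.7 + 5.74/8.975e+04^0.9])² = 0.25/(log₁₀[6.21e-06 + 0.0002])² = 0.25/(-3.686)² = 0.01841.
Total minor-loss coefficient ΣK = 4·0.28 + 2·0.14 + 1·2 = 3.4.
ΔP = [f·L/D + ΣK]·(ρV²/2) = [0.01841·11.95/0.1783 + 3.4]·(1815·0.8902²/2) = [1.234 + 3.4]·719.2 = 3332 Pa.
ΔP = 3332 Pa = 3.332 kPa.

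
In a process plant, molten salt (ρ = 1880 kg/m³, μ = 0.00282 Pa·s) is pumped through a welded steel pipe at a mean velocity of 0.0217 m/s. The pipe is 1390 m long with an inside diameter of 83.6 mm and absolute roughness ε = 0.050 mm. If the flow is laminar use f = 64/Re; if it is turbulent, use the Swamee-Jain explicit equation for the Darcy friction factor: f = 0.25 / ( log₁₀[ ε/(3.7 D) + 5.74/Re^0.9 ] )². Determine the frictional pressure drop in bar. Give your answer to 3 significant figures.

ΔP ≈ 0.00389 bar

Reynolds number Re = ρVD/μ = 1880 · 0.0217 · 0.0836 / 0.00282 = 1209.
Re < 2300 → laminar flow, so f = 64/Re = 64/1209 = 0.05292 (the turbulent correlation is not needed).
Darcy-Weisbach: ΔP = f(L/D)(ρV²/2) = 0.05292·(1390/0.0836)·(1880·0.0217²/2) = 0.05292·1.663e+04·0.4426 = 389.5 Pa.
ΔP = 389.5 Pa = 0.00389 bar.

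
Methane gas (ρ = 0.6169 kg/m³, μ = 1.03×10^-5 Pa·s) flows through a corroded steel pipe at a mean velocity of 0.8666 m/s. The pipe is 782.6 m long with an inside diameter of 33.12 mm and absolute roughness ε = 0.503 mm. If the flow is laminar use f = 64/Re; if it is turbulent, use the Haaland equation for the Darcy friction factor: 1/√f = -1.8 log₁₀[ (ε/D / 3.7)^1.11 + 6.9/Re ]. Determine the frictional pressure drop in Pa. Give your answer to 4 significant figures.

ΔP ≈ 203.8 Pa

Reynolds number Re = ρVD/μ = 0.6169 · 0.8666 · 0.03312 / 1.03e-05 = 1719.
Re < 2300 → laminar flow, so f = 64/Re = 64/1719 = 0.03723 (the turbulent correlation is not needed).
Darcy-Weisbach: ΔP = f(L/D)(ρV²/2) = 0.03723·(782.6/0.03312)·(0.6169·0.8666²/2) = 0.03723·2.363e+04·0.2316 = 203.8 Pa.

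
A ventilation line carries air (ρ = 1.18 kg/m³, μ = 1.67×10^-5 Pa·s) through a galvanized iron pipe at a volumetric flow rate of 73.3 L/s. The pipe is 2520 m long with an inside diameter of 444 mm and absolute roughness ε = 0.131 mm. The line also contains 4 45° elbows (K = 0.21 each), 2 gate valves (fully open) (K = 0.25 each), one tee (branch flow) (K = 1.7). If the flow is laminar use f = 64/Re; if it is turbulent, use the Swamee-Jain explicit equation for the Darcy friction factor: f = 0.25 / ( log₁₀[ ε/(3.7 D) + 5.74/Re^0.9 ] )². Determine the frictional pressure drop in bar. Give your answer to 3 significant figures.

ΔP ≈ 2.18×10^-4 bar

Q = 73.3 L/s = 73.3/1000 = 0.0733 m³/s.
Cross-sectional area A = πD²/4 = π(0.444)²/4 = 0.1548 m²; mean velocity V = Q/A = 0.0733/0.1548 = 0.4734 m/s.
Reynolds number Re = ρVD/μ = 1.18 · 0.4734 · 0.444 / 1.67e-05 = 1.485e+04.
Re > 4000 → turbulent. Relative roughness ε/D = 0.000131/0.444 = 0.000295. Swamee-Jain: f = 0.25/(log₁₀[0.000295/3.7 + 5.74/1.485e+04^0.9])² = 0.25/(log₁₀[7.97e-05 + 0.00101])² = 0.25/(-2.963)² = 0.02848.
Total minor-loss coefficient ΣK = 4·0.21 + 2·0.25 + 1·1.7 = 3.04.
ΔP = [f·L/D + ΣK]·(ρV²/2) = [0.02848·2520/0.444 + 3.04]·(1.18·0.4734²/2) = [161.7 + 3.04]·0.1322 = 21.78 Pa.
ΔP = 21.78 Pa = 2.18×10^-4 bar.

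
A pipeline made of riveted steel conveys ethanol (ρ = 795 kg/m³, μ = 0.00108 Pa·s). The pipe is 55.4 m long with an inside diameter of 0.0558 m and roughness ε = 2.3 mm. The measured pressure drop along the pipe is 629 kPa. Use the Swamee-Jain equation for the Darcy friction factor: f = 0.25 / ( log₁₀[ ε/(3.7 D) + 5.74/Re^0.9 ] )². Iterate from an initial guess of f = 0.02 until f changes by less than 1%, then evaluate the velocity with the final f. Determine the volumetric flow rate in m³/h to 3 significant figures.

Q ≈ 43.3 m³/h

Rearranging Darcy-Weisbach: V = √(2·ΔP·D/(f·L·ρ)). With ε/D = 0.0023/0.0558 = 0.0412, iterate starting from f = 0.02:
  f = 0.02 → V = √(2·6.29e+05·0.0558/(0.02·55.4·795)) = 8.927 m/s; Re = ρVD/μ = 3.667e+05; f → 0.06568
  f = 0.06568 → V = 4.926 m/s; Re = 2.023e+05; f → 0.06579
Converged (Δf/f < 1%). With the final f = 0.06579: V = √(2·6.29e+05·0.0558/(0.06579·55.4·795)) = 4.922 m/s.
Q = V·A = 4.922·(π/4·0.0558²) = 0.01204 m³/s = 43.3 m³/h.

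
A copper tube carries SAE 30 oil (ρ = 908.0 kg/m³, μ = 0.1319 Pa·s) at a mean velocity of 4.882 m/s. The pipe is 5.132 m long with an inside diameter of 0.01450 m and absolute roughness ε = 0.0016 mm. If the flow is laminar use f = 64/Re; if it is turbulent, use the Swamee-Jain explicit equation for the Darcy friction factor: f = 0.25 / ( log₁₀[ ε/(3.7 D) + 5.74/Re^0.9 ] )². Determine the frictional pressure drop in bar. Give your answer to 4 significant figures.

Reynolds number Re = ρVD/μ = 908 · 4.882 · 0.0145 / 0.132 = 487.3.
Re < 2300 → laminar flow, so f = 64/Re = 64/487.3 = 0.1313 (the turbulent correlation is not needed).
Darcy-Weisbach: ΔP = f(L/D)(ρV²/2) = 0.1313·(5.132/0.0145)·(908·4.882²/2) = 0.1313·353.9·1.082e+04 = 5.03e+05 Pa.
ΔP = 5.03e+05 Pa = 5.030 bar.

ΔP ≈ 5.030 bar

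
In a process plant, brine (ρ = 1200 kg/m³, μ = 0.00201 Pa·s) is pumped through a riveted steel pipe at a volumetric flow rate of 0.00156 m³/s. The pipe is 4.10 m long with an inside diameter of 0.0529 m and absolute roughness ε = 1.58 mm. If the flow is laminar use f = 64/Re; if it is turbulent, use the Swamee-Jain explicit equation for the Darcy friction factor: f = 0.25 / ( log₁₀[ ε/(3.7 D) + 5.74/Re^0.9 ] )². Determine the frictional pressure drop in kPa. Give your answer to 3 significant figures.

ΔP ≈ 1.38 kPa

Cross-sectional area A = πD²/4 = π(0.0529)²/4 = 0.002198 m²; mean velocity V = Q/A = 0.00156/0.002198 = 0.7098 m/s.
Reynolds number Re = ρVD/μ = 1200 · 0.7098 · 0.0529 / 0.00201 = 2.242e+04.
Re > 4000 → turbulent. Relative roughness ε/D = 0.00158/0.0529 = 0.0299. Swamee-Jain: f = 0.25/(log₁₀[0.0299/3.7 + 5.74/2.242e+04^0.9])² = 0.25/(log₁₀[0.00807 + 0.000697])² = 0.25/(-2.057)² = 0.05908.
Darcy-Weisbach: ΔP = f(L/D)(ρV²/2) = 0.05908·(4.1/0.0529)·(1200·0.7098²/2) = 0.05908·77.5·302.3 = 1384 Pa.
ΔP = 1384 Pa = 1.38 kPa.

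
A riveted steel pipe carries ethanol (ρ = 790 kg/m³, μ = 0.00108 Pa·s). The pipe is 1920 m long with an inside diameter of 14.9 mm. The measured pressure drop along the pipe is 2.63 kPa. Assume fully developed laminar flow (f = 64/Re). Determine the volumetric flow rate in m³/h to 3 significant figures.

For laminar flow, f = 64/Re with Re = ρVD/μ, so Darcy-Weisbach reduces to ΔP = 32μLV/D². Solving for V: V = ΔP·D²/(32μL) = 2630·(0.0149)²/(32·0.00108·1920) = 0.008799 m/s.
Check: Re = ρVD/μ = 790·0.008799·0.0149/0.00108 = 95.91 < 2300, so the laminar assumption holds.
Q = V·A = 0.008799·(π/4·0.0149²) = 1.534e-06 m³/s = 0.00552 m³/h.

Q ≈ 0.00552 m³/h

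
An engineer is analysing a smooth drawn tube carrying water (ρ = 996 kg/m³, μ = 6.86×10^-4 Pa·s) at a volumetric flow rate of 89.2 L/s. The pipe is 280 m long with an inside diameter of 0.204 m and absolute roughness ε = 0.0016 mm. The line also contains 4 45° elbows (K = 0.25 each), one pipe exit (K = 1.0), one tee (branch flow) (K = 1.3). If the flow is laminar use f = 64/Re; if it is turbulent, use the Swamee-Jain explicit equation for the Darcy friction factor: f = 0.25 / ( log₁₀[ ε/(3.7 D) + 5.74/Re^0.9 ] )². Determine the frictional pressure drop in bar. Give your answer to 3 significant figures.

ΔP ≈ 0.744 bar

Q = 89.2 L/s = 89.2/1000 = 0.0892 m³/s.
Cross-sectional area A = πD²/4 = π(0.204)²/4 = 0.03269 m²; mean velocity V = Q/A = 0.0892/0.03269 = 2.729 m/s.
Reynolds number Re = ρVD/μ = 996 · 2.729 · 0.204 / 0.000686 = 8.083e+05.
Re > 4000 → turbulent. Relative roughness ε/D = 1.6e-06/0.204 = 7.84e-06. Swamee-Jain: f = 0.25/(log₁₀[7.84e-06/3.7 + 5.74/8.083e+05^0.9])² = 0.25/(log₁₀[2.12e-06 + 2.77e-05])² = 0.25/(-4.526)² = 0.01221.
Total minor-loss coefficient ΣK = 4·0.25 + 1·1 + 1·1.3 = 3.3.
ΔP = [f·L/D + ΣK]·(ρV²/2) = [0.01221·280/0.204 + 3.3]·(996·2.729²/2) = [16.75 + 3.3]·3709 = 7.437e+04 Pa.
ΔP = 7.437e+04 Pa = 0.744 bar.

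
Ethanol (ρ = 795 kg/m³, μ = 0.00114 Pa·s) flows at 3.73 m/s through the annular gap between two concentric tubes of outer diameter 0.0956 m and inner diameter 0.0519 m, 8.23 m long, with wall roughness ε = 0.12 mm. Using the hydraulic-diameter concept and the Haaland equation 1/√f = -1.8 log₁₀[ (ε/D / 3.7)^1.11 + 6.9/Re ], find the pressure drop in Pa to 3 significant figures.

Hydraulic diameter D_h = 4A/P = D_o - D_i = 0.0956 - 0.0519 = 0.0437 m.
Re = ρVD_h/μ = 795·3.73·0.0437/0.00114 = 1.137e+05.
ε/D_h = 0.00012/0.0437 = 0.00275; Haaland gives 1/√f = -1.8 log₁₀[0.000336+6.07e-05] = 6.123, so f = 0.02667.
ΔP = f(L/D_h)(ρV²/2) = 0.02667·8.23/0.0437·5530 = 2.778e+04 Pa.

ΔP ≈ 27800 Pa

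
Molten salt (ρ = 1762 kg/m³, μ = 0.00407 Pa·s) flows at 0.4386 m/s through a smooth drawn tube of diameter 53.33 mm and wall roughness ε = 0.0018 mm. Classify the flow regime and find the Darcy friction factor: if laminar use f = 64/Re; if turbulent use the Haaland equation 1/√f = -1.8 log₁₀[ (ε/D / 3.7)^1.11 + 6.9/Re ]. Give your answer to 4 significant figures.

f ≈ 0.03081

Re = ρVD/μ = 1762·0.4386·0.05333/0.00407 = 1.013e+04.
Re > 4000 → turbulent. ε/D = 1.8e-06/0.05333 = 3.38e-05; Haaland: 1/√f = -1.8 log₁₀[2.55e-06 + 0.000681] = 5.697, so f = 0.03081.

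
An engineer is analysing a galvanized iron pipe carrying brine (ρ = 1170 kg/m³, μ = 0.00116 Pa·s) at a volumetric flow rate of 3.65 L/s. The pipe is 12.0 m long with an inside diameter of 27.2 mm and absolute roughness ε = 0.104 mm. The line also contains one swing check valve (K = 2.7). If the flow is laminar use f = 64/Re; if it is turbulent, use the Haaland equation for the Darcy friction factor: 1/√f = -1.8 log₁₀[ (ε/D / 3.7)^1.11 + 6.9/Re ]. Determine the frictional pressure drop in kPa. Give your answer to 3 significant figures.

Q = 3.65 L/s = 3.65/1000 = 0.00365 m³/s.
Cross-sectional area A = πD²/4 = π(0.0272)²/4 = 0.0005811 m²; mean velocity V = Q/A = 0.00365/0.0005811 = 6.282 m/s.
Reynolds number Re = ρVD/μ = 1170 · 6.282 · 0.0272 / 0.00116 = 1.723e+05.
Re > 4000 → turbulent. Relative roughness ε/D = 0.000104/0.0272 = 0.00382. Haaland: 1/√f = -1.8 log₁₀[(0.00382/3.7)^1.11 + 6.9/1.723e+05] = -1.8 log₁₀[0.000485 + 4e-05] = 5.904, so f = 0.02869.
Total minor-loss coefficient ΣK = 1·2.7 = 2.7.
ΔP = [f·L/D + ΣK]·(ρV²/2) = [0.02869·12/0.0272 + 2.7]·(1170·6.282²/2) = [12.66 + 2.7]·2.308e+04 = 3.545e+05 Pa.
ΔP = 3.545e+05 Pa = 355 kPa.

ΔP ≈ 355 kPa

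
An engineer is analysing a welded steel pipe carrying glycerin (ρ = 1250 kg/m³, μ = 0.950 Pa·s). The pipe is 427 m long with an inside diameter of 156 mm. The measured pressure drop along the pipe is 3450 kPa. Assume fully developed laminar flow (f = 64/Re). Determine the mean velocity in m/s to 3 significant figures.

V ≈ 6.47 m/s

For laminar flow, f = 64/Re with Re = ρVD/μ, so Darcy-Weisbach reduces to ΔP = 32μLV/D². Solving for V: V = ΔP·D²/(32μL) = 3.45e+06·(0.156)²/(32·0.95·427) = 6.468 m/s.
Check: Re = ρVD/μ = 1250·6.468·0.156/0.95 = 1328 < 2300, so the laminar assumption holds.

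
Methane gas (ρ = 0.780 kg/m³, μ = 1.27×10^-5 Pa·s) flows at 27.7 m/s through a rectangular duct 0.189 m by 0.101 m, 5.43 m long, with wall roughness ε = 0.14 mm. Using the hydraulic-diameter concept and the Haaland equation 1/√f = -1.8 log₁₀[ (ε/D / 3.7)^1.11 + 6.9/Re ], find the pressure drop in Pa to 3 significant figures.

Hydraulic diameter D_h = 4A/P = 4·(0.189·0.101)/(2·(0.189+0.101)) = 0.07636/0.58 = 0.1316 m.
Re = ρVD_h/μ = 0.78·27.7·0.1316/1.27e-05 = 2.24e+05.
ε/D_h = 0.00014/0.1316 = 0.00106; Haaland gives 1/√f = -1.8 log₁₀[0.000117+3.08e-05] = 6.893, so f = 0.02104.
ΔP = f(L/D_h)(ρV²/2) = 0.02104·5.43/0.1316·299.2 = 259.7 Pa.

ΔP ≈ 260 Pa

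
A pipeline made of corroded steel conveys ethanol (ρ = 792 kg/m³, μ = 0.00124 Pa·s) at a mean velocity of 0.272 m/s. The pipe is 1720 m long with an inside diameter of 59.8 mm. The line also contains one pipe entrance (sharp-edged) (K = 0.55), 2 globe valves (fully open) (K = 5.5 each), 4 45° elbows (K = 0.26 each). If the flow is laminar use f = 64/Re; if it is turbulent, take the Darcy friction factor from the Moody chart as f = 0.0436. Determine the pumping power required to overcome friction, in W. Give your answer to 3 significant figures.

P ≈ 28.3 W

Reynolds number Re = ρVD/μ = 792 · 0.272 · 0.0598 / 0.00124 = 1.039e+04.
Re > 4000 → turbulent; use the Moody-chart value f = 0.0436.
Total minor-loss coefficient ΣK = 1·0.55 + 2·5.5 + 4·0.26 = 12.6.
ΔP = [f·L/D + ΣK]·(ρV²/2) = [0.0436·1720/0.0598 + 12.6]·(792·0.272²/2) = [1254 + 12.6]·29.3 = 3.711e+04 Pa.
Q = V·A = 0.272·0.002809 = 0.0007639 m³/s.
Pumping power P = QΔP = 0.0007639·3.711e+04 = 28.35 W = 28.3 W.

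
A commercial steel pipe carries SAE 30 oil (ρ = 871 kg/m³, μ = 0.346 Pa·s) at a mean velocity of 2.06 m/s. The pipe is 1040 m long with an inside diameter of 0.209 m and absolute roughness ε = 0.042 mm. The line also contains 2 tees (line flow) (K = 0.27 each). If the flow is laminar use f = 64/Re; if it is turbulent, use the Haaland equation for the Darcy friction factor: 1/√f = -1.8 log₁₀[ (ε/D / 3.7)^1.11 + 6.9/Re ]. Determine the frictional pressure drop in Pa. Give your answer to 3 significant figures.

ΔP ≈ 544000 Pa

Reynolds number Re = ρVD/μ = 871 · 2.06 · 0.209 / 0.346 = 1084.
Re < 2300 → laminar flow, so f = 64/Re = 64/1084 = 0.05905 (the turbulent correlation is not needed).
Total minor-loss coefficient ΣK = 2·0.27 = 0.54.
ΔP = [f·L/D + ΣK]·(ρV²/2) = [0.05905·1040/0.209 + 0.54]·(871·2.06²/2) = [293.8 + 0.54]·1848 = 5.44e+05 Pa.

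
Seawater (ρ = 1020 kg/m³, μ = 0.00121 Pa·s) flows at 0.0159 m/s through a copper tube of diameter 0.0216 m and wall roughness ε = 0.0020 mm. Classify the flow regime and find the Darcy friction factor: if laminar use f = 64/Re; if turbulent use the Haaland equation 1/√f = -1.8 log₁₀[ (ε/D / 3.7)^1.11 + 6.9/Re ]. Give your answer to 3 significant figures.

f ≈ 0.221

Re = ρVD/μ = 1020·0.0159·0.0216/0.00121 = 289.5.
Re < 2300 → laminar, so f = 64/Re = 0.2211 (roughness is irrelevant in laminar flow).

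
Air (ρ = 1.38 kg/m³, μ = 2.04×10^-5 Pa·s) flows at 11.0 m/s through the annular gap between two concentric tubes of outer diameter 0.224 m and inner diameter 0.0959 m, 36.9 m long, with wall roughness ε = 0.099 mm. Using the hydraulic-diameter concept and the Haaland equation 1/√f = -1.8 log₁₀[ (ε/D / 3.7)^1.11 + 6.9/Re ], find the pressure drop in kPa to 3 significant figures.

Hydraulic diameter D_h = 4A/P = D_o - D_i = 0.224 - 0.0959 = 0.1281 m.
Re = ρVD_h/μ = 1.38·11·0.1281/2.04e-05 = 9.532e+04.
ε/D_h = 9.9e-05/0.1281 = 0.000773; Haaland gives 1/√f = -1.8 log₁₀[8.22e-05+7.24e-05] = 6.859, so f = 0.02125.
ΔP = f(L/D_h)(ρV²/2) = 0.02125·36.9/0.1281·83.49 = 511.2 Pa.
ΔP = 0.511 kPa.

ΔP ≈ 0.511 kPa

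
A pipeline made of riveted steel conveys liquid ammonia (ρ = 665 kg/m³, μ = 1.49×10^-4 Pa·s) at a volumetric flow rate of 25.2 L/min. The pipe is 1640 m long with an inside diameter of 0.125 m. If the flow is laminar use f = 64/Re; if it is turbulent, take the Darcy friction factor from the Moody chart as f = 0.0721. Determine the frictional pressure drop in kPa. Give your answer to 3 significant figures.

ΔP ≈ 0.368 kPa

Q = 25.2 L/min = 25.2/60000 = 0.00042 m³/s.
Cross-sectional area A = πD²/4 = π(0.125)²/4 = 0.01227 m²; mean velocity V = Q/A = 0.00042/0.01227 = 0.03422 m/s.
Reynolds number Re = ρVD/μ = 665 · 0.03422 · 0.125 / 0.000149 = 1.909e+04.
Re > 4000 → turbulent; use the Moody-chart value f = 0.0721.
Darcy-Weisbach: ΔP = f(L/D)(ρV²/2) = 0.0721·(1640/0.125)·(665·0.03422²/2) = 0.0721·1.312e+04·0.3895 = 368.4 Pa.
ΔP = 368.4 Pa = 0.368 kPa.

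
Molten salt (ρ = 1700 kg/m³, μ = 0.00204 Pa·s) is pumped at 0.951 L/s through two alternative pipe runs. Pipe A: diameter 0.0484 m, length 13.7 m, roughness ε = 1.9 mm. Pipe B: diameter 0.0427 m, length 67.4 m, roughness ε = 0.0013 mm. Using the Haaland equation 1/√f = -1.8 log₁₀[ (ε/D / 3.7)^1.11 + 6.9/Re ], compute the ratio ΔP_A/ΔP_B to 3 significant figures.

ΔP_A/ΔP_B ≈ 0.288

Pipe A: V = Q/A = 0.000951/0.00184 = 0.5169 m/s; Re = 2.085e+04; ε/D = 0.0393; Haaland → f = 0.06556; ΔP_A = f(L/D)(ρV²/2) = 4215 Pa.
Pipe B: V = Q/A = 0.000951/0.001432 = 0.6641 m/s; Re = 2.363e+04; ε/D = 3.04e-05; Haaland → f = 0.02475; ΔP_B = f(L/D)(ρV²/2) = 1.465e+04 Pa.
ΔP_A/ΔP_B = 4215/1.465e+04 = 0.288.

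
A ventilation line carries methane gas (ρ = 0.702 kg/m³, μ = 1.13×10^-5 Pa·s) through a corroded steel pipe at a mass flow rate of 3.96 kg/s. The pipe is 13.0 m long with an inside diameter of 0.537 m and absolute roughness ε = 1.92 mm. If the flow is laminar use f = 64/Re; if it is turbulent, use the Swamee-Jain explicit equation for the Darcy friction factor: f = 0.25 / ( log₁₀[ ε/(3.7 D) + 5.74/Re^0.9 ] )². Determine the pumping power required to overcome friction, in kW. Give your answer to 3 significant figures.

A = πD²/4 = π(0.537)²/4 = 0.2265 m²; mean velocity V = ṁ/(ρA) = 3.96/(0.702 · 0.2265) = 24.91 m/s.
Reynolds number Re = ρVD/μ = 0.702 · 24.91 · 0.537 / 1.13e-05 = 8.309e+05.
Re > 4000 → turbulent. Relative roughness ε/D = 0.00192/0.537 = 0.00358. Swamee-Jain: f = 0.25/(log₁₀[0.00358/3.7 + 5.74/8.309e+05^0.9])² = 0.25/(log₁₀[0.000966 + 2.7e-05])² = 0.25/(-3.003)² = 0.02772.
Darcy-Weisbach: ΔP = f(L/D)(ρV²/2) = 0.02772·(13/0.537)·(0.702·24.91²/2) = 0.02772·24.21·217.7 = 146.1 Pa.
Q = ṁ/ρ = 3.96/0.702 = 5.641 m³/s.
Pumping power P = QΔP = 5.641·146.1 = 824.4 W = 0.824 kW.

P ≈ 0.824 kW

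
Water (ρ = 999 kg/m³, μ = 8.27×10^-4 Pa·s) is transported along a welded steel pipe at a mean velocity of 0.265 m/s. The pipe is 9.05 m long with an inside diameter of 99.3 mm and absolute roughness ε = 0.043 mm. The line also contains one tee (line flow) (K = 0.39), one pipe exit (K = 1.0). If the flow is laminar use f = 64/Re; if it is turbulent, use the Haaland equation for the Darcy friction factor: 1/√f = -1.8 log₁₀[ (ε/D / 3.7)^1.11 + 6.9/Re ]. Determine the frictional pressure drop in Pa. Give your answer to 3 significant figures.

Reynolds number Re = ρVD/μ = 999 · 0.265 · 0.0993 / 0.000827 = 3.179e+04.
Re > 4000 → turbulent. Relative roughness ε/D = 4.3e-05/0.0993 = 0.000433. Haaland: 1/√f = -1.8 log₁₀[(0.000433/3.7)^1.11 + 6.9/3.179e+04] = -1.8 log₁₀[4.32e-05 + 0.000217] = 6.452, so f = 0.02402.
Total minor-loss coefficient ΣK = 1·0.39 + 1·1 = 1.39.
ΔP = [f·L/D + ΣK]·(ρV²/2) = [0.02402·9.05/0.0993 + 1.39]·(999·0.265²/2) = [2.189 + 1.39]·35.08 = 125.6 Pa.

ΔP ≈ 126 Pa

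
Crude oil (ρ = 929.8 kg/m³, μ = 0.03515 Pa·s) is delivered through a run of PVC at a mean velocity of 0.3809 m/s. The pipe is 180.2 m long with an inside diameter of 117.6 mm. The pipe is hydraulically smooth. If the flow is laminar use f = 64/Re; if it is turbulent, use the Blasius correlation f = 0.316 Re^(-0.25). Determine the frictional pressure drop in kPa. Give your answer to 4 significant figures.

ΔP ≈ 5.582 kPa

Reynolds number Re = ρVD/μ = 929.8 · 0.3809 · 0.1176 / 0.0352 = 1185.
Re < 2300 → laminar flow, so f = 64/Re = 64/1185 = 0.05401 (the turbulent correlation is not needed).
Darcy-Weisbach: ΔP = f(L/D)(ρV²/2) = 0.05401·(180.2/0.1176)·(929.8·0.3809²/2) = 0.05401·1532·67.45 = 5582 Pa.
ΔP = 5582 Pa = 5.582 kPa.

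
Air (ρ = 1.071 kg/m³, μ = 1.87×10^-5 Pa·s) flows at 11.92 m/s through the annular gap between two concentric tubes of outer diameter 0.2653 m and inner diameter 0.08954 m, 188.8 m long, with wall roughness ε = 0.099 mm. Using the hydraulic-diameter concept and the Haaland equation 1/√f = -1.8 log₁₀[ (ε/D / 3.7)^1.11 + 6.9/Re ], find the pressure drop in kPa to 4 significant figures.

ΔP ≈ 1.627 kPa

Hydraulic diameter D_h = 4A/P = D_o - D_i = 0.2653 - 0.08954 = 0.1758 m.
Re = ρVD_h/μ = 1.071·11.92·0.1758/1.87e-05 = 1.2e+05.
ε/D_h = 9.9e-05/0.1758 = 0.000563; Haaland gives 1/√f = -1.8 log₁₀[5.79e-05+5.75e-05] = 7.088, so f = 0.0199.
ΔP = f(L/D_h)(ρV²/2) = 0.0199·188.8/0.1758·76.09 = 1627 Pa.
ΔP = 1.627 kPa.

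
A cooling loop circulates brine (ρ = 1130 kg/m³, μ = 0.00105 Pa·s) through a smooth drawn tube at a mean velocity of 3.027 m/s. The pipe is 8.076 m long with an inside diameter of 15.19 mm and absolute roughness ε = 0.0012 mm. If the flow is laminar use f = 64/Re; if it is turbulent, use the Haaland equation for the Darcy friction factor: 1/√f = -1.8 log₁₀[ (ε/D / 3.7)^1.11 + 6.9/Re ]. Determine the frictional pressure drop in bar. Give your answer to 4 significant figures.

ΔP ≈ 0.5774 bar

Reynolds number Re = ρVD/μ = 1130 · 3.027 · 0.01519 / 0.00105 = 4.948e+04.
Re > 4000 → turbulent. Relative roughness ε/D = 1.2e-06/0.01519 = 7.9e-05. Haaland: 1/√f = -1.8 log₁₀[(7.9e-05/3.7)^1.11 + 6.9/4.948e+04] = -1.8 log₁₀[6.54e-06 + 0.000139] = 6.904, so f = 0.02098.
Darcy-Weisbach: ΔP = f(L/D)(ρV²/2) = 0.02098·(8.076/0.01519)·(1130·3.027²/2) = 0.02098·531.7·5177 = 5.774e+04 Pa.
ΔP = 5.774e+04 Pa = 0.5774 bar.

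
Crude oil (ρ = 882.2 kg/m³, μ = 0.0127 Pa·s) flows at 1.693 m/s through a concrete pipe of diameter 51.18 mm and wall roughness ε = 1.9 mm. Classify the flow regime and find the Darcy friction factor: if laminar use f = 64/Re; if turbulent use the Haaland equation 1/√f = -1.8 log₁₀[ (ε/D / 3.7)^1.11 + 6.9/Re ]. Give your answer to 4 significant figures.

Re = ρVD/μ = 882.2·1.693·0.05118/0.0127 = 6019.
Re > 4000 → turbulent. ε/D = 0.0019/0.05118 = 0.0371; Haaland: 1/√f = -1.8 log₁₀[0.00605 + 0.00115] = 3.857, so f = 0.06721.

f ≈ 0.06721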